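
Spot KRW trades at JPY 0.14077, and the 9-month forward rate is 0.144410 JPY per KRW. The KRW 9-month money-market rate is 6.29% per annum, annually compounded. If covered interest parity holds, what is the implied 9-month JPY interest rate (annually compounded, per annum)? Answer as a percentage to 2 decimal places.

T = 9/12 years.
CIP gives F = S · g_JPY/g_KRW, so g_JPY/g_KRW = 0.14441/0.14077 = 1.0258578.
KRW growth factor: (1 + 0.0629)^(9/12) = 1.0468135.
So the JPY growth factor = 1.0738818.
r = 1.0738818^(12/9) − 1 = 0.099703 → 9.97%.

9.97%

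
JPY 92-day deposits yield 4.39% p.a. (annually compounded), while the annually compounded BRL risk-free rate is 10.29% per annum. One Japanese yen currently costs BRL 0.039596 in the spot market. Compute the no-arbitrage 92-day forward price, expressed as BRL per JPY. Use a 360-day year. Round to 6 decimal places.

T = 92/360 years.
BRL accumulates by (1 + 0.1029)^(92/360) = 1.0253458.
JPY accumulates by (1 + 0.0439)^(92/360) = 1.0110401.
So F = 0.039596 × 1.0253458 / 1.0110401 = 0.04015626 (BRL/JPY).

0.040156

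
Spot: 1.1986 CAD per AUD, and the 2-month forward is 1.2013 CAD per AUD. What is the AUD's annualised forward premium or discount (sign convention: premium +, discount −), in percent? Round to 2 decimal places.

+1.35%

T = 2/12 years.
(F − S)/S = (1.2013 − 1.1986)/1.1986 = 0.0022526.
×(1/T) gives 1.35% p.a.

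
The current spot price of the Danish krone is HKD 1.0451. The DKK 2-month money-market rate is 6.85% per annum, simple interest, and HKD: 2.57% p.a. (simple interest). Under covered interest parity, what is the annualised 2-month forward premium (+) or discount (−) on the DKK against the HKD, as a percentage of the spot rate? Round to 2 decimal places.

T = 2/12 years.
No-arbitrage forward: 1.0451 × 1.0042833 / 1.0114167 = 1.0377290 HKD/DKK.
Annualised premium = (F − S)/S × (1/T) = (1.0377290 − 1.0451)/1.0451 ÷ (2/12) = -4.23%.

-4.23%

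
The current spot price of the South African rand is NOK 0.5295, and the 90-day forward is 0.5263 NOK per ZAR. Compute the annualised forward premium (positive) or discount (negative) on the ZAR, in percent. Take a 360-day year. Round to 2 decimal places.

-2.42%

T = 90/360 years.
(F − S)/S = (0.5263 − 0.5295)/0.5295 = -0.0060434.
×(1/T) gives -2.42% p.a.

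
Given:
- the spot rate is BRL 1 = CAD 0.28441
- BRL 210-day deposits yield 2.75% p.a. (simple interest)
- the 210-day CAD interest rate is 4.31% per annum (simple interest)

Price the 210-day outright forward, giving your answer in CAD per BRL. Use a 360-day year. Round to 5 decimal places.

0.28696

T = 210/360 years.
CAD accumulates by 1 + 0.0431×210/360 = 1.0251417.
BRL accumulates by 1 + 0.0275×210/360 = 1.0160417.
CIP: F = S · (grow CAD)/(grow BRL) = 0.28441 × 1.0251417/1.0160417 = 0.2869573 CAD per BRL.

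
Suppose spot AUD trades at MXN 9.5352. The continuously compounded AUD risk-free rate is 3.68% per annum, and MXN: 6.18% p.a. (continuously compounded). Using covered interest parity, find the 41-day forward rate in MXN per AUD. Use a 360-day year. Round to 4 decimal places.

9.5624

T = 41/360 years.
MXN growth factor: e^(0.0618×41/360) = 1.0070632.
AUD growth factor: e^(0.0368×41/360) = 1.0041999.
Forward (MXN per AUD) = 9.5352 × 1.0070632 / 1.0041999 = 9.562388.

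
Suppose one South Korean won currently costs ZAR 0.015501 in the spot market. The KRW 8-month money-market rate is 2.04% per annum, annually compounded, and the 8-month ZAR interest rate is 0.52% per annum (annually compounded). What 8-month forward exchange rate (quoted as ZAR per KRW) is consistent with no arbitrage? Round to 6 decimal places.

T = 8/12 years.
ZAR accumulates by (1 + 0.0052)^(8/12) = 1.0034637.
Growth of 1 KRW over T: (1 + 0.0204)^(8/12) = 1.0135542.
CIP: F = S · (grow ZAR)/(grow KRW) = 0.015501 × 1.0034637/1.0135542 = 0.01534668 ZAR per KRW.

0.015347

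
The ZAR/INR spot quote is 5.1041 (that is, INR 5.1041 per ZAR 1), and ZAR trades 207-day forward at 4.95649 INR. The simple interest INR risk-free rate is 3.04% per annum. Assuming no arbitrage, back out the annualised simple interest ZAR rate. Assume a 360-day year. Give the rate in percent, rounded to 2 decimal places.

T = 207/360 years.
F/S = 4.95649/5.1041 = 0.9710801 = (growth of INR) / (growth of ZAR).
INR growth factor: 1 + 0.0304×207/360 = 1.017480.
That pins the ZAR growth at 1.0477817.
(1.0477817 − 1)/T = 0.083099, i.e. 8.31%.

8.31%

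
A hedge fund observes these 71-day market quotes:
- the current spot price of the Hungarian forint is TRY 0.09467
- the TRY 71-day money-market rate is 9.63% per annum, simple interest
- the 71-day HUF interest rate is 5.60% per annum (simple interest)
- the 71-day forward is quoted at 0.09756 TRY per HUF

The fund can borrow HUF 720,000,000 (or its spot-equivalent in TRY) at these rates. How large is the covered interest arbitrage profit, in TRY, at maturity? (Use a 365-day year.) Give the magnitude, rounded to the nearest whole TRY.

T = 71/365 years.
Route A — deposit HUF, sell forward: 720,000,000 × 1.0108931507 × 0.09756 = TRY 71,008,369.76.
Route B — convert at spot, deposit TRY: 720,000,000 × 0.09467 × 1.0187323288 = TRY 69,439,240.49.
The quoted forward overvalues HUF, so borrow TRY, buy HUF at spot, deposit the HUF at 5.60%, and sell the proceeds forward at 0.09756.
Profit = 71,008,369.76 − 69,439,240.49 = TRY 1,569,129.

TRY 1,569,129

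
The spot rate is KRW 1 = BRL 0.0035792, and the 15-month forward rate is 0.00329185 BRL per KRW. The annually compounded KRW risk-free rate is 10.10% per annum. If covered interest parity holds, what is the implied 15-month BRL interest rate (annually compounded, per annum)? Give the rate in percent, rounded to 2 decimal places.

T = 15/12 years.
By CIP, F/S equals the BRL-to-KRW growth ratio: 0.00329185/0.0035792 = 0.9197167.
KRW growth factor: (1 + 0.1010)^(15/12) = 1.1278053.
So the BRL growth factor = 1.0372614.
r = 1.0372614^(12/15) − 1 = 0.029700 → 2.97%.

2.97%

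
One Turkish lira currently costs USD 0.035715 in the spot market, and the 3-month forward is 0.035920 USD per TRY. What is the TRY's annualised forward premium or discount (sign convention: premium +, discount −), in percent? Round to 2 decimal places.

T = 3/12 years.
Period premium: (0.035920 − 0.035715)/0.035715 = 0.0057399.
Per annum: 0.0057399 / (3/12) = 0.022960 = 2.30%.

+2.30%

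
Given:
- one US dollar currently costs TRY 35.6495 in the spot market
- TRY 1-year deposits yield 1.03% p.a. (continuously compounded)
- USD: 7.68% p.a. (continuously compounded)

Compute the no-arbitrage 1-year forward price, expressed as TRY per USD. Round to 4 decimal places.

T = 1 year.
TRY accumulates by e^(0.0103×1) = 1.01035323.
USD growth factor: e^(0.0768×1) = 1.07982609.
So F = 35.6495 × 1.01035323 / 1.07982609 = 33.355915 (TRY/USD).

33.3559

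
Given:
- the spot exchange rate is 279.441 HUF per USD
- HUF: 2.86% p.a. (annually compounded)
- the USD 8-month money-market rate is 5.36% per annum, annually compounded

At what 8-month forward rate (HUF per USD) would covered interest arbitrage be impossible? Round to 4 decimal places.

T = 8/12 years.
HUF growth factor: (1 + 0.0286)^(8/12) = 1.018976919.
USD accumulates by (1 + 0.0536)^(8/12) = 1.03542149.
CIP: F = S · (grow HUF)/(grow USD) = 279.441 × 1.018976919/1.03542149 = 275.002916 HUF per USD.

275.0029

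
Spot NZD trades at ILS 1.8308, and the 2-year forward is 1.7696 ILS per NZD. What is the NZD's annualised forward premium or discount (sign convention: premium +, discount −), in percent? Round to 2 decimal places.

-1.67%

T = 2 years.
(F − S)/S = (1.7696 − 1.8308)/1.8308 = -0.0334280.
Per annum: -0.0334280 / 2 = -0.016714 = -1.67%.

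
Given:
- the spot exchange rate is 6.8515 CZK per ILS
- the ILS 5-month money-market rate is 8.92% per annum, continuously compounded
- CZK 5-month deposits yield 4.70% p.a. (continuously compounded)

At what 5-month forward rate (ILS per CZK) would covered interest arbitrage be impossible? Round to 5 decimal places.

T = 5/12 years.
Growth of 1 CZK over T: e^(0.0470×5/12) = 1.0197763.
ILS accumulates by e^(0.0892×5/12) = 1.037866.
So F = 6.8515 × 1.0197763 / 1.037866 = 6.732080 (CZK/ILS).
Quoted the other way: 1/6.732080 = 0.14854 ILS per CZK.

0.14854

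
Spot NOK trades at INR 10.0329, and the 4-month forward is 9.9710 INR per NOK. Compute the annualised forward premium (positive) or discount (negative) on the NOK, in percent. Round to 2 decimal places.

T = 4/12 years.
Period premium: (9.9710 − 10.0329)/10.0329 = -0.0061697.
×(1/T) gives -1.85% p.a.

-1.85%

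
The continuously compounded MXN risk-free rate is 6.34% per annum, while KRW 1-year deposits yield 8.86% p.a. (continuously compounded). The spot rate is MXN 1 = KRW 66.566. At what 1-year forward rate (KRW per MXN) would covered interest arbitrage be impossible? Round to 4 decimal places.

68.2648

T = 1 year.
KRW accumulates by e^(0.0886×1) = 1.09264351.
MXN growth factor: e^(0.0634×1) = 1.06545294.
So F = 66.566 × 1.09264351 / 1.06545294 = 68.264778 (KRW/MXN).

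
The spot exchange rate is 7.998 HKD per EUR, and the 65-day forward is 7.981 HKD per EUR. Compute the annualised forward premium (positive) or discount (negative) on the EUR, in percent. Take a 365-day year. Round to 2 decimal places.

T = 65/365 years.
(F − S)/S = (7.981 − 7.998)/7.998 = -0.0021255.
Per annum: -0.0021255 / (65/365) = -0.011935 = -1.19%.

-1.19%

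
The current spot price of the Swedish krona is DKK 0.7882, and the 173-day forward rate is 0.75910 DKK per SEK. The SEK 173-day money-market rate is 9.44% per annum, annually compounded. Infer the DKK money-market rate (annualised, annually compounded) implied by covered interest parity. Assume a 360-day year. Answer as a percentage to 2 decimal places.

1.20%

T = 173/360 years.
F/S = 0.7591/0.7882 = 0.9630804 = (growth of DKK) / (growth of SEK).
The SEK side grows by (1 + 0.0944)^(173/360) = 1.0443024.
That pins the DKK growth at 1.0057472.
r = 1.0057472^(360/173) − 1 = 0.011997 → 1.20%.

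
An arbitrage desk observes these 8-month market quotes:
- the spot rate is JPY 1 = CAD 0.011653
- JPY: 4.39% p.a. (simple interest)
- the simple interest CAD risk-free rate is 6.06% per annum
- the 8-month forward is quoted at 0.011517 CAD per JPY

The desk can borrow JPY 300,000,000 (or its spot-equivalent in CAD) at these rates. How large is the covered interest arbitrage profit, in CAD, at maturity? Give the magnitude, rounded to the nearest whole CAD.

CAD 80,915

T = 8/12 years.
Route A — deposit JPY, sell forward: 300,000,000 × 1.029266667 × 0.011517 = CAD 3,556,219.26.
Route B — convert at spot, deposit CAD: 300,000,000 × 0.011653 × 1.040400 = CAD 3,637,134.36.
The quoted forward undervalues JPY, so borrow JPY, convert to CAD at spot, deposit the CAD at 6.06%, and buy JPY forward at 0.011517 to cover the loan.
The gap between the two covered legs is CAD 80,915.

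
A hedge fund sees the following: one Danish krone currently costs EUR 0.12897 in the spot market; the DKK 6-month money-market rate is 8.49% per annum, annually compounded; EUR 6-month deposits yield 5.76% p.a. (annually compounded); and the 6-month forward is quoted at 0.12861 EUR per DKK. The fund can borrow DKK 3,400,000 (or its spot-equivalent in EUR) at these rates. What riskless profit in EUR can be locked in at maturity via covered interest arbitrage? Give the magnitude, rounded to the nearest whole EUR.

T = 6/12 years.
Invest the DKK and cover forward: 3,400,000 × 1.04158533 × 0.12861 = EUR 455,458.18.
Convert at spot and invest in EUR: 3,400,000 × 0.12897 × 1.02839681 = EUR 450,949.94.
The quoted forward overvalues DKK, so borrow EUR, buy DKK at spot, deposit the DKK at 8.49%, and sell the proceeds forward at 0.12861.
Arbitrage profit = |455,458.18 − 450,949.94| = EUR 4,508.

EUR 4,508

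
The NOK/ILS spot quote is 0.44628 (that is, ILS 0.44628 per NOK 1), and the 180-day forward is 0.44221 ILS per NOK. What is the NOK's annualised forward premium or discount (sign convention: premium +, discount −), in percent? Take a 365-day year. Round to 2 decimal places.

-1.85%

T = 180/365 years.
(F − S)/S = (0.44221 − 0.44628)/0.44628 = -0.0091198.
×(1/T) gives -1.85% p.a.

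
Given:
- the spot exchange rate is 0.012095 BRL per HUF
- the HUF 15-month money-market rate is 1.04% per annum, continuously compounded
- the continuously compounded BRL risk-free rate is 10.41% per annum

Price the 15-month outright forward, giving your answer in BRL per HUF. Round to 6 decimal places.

0.013598

T = 15/12 years.
BRL accumulates by e^(0.1041×15/12) = 1.1389707.
HUF accumulates by e^(0.0104×15/12) = 1.0130849.
Forward (BRL per HUF) = 0.012095 × 1.1389707 / 1.0130849 = 0.01359792.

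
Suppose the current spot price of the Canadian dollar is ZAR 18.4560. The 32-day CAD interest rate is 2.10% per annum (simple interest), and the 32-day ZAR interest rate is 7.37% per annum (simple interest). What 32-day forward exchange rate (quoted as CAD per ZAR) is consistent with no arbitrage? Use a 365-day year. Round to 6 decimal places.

0.053934

T = 32/365 years.
ZAR growth factor: 1 + 0.0737×32/365 = 1.0064614.
CAD accumulates by 1 + 0.0210×32/365 = 1.0018411.
CIP: F = S · (grow ZAR)/(grow CAD) = 18.456 × 1.0064614/1.0018411 = 18.54112 ZAR per CAD.
Invert for CAD per ZAR: 1 / 18.54112 = 0.053934.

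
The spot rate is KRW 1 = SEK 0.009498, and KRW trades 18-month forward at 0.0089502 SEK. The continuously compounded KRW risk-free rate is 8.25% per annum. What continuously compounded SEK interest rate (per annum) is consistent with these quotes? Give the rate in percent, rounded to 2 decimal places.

T = 18/12 years.
CIP gives F = S · g_SEK/g_KRW, so g_SEK/g_KRW = 0.0089502/0.009498 = 0.9423247.
KRW growth factor: e^(0.0825×18/12) = 1.1317329.
Hence g_SEK = 1.0664599.
r = ln(1.0664599)/(18/12) = 0.042896 → 4.29%.

4.29%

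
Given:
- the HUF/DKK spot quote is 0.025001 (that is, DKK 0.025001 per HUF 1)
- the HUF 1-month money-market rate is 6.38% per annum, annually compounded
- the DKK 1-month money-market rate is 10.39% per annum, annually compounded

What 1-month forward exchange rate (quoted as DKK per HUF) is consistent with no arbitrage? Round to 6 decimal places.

0.025078

T = 1/12 years.
DKK growth factor: (1 + 0.1039)^(1/12) = 1.0082715.
Growth of 1 HUF over T: (1 + 0.0638)^(1/12) = 1.0051673.
So F = 0.025001 × 1.0082715 / 1.0051673 = 0.02507821 (DKK/HUF).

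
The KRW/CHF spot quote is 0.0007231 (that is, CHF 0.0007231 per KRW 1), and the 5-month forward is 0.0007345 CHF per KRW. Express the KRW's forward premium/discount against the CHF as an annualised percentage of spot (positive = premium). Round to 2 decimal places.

T = 5/12 years.
Period premium: (0.0007345 − 0.0007231)/0.0007231 = 0.0157655.
×(1/T) gives 3.78% p.a.

+3.78%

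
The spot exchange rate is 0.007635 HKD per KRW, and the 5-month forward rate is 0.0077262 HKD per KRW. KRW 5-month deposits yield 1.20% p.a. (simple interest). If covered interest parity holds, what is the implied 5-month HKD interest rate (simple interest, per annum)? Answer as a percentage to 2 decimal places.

T = 5/12 years.
CIP gives F = S · g_HKD/g_KRW, so g_HKD/g_KRW = 0.0077262/0.007635 = 1.0119450.
KRW growth factor: 1 + 0.0120×5/12 = 1.005000.
That pins the HKD growth at 1.0170047.
(1.0170047 − 1)/T = 0.040811, i.e. 4.08%.

4.08%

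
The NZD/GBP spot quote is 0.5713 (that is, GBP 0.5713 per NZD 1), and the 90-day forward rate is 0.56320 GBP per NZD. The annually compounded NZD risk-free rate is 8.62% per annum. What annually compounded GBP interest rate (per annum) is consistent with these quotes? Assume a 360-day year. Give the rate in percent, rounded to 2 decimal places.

2.59%

T = 90/360 years.
By CIP, F/S equals the GBP-to-NZD growth ratio: 0.5632/0.5713 = 0.9858218.
NZD growth factor: (1 + 0.0862)^(90/360) = 1.0208865.
Hence g_GBP = 1.0064122.
r = 1.0064122^(360/90) − 1 = 0.025897 → 2.59%.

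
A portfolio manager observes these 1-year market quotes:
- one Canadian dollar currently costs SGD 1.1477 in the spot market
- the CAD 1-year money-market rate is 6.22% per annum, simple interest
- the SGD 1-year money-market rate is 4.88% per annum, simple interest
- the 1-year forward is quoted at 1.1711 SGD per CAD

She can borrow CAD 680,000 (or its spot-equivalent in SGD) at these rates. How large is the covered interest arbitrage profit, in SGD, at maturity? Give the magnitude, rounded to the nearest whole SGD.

T = 1 year.
Route A — deposit CAD, sell forward: 680,000 × 1.062200 × 1.1711 = SGD 845,880.85.
Route B — convert at spot, deposit SGD: 680,000 × 1.1477 × 1.048800 = SGD 818,521.28.
The quoted forward overvalues CAD, so borrow SGD, buy CAD at spot, deposit the CAD at 6.22%, and sell the proceeds forward at 1.1711.
Arbitrage profit = |845,880.85 − 818,521.28| = SGD 27,360.

SGD 27,360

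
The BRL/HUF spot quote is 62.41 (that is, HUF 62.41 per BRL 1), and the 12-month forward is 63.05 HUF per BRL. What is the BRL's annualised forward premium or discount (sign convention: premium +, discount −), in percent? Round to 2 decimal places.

+1.03%

T = 1 year.
Period premium: (63.05 − 62.41)/62.41 = 0.0102548.
Per annum: 0.0102548 / 1 = 0.010255 = 1.03%.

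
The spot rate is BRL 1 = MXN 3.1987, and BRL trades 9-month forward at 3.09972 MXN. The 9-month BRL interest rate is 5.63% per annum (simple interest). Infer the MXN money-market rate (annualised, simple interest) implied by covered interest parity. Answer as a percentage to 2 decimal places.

1.33%

T = 9/12 years.
By CIP, F/S equals the MXN-to-BRL growth ratio: 3.09972/3.1987 = 0.9690562.
BRL growth factor: 1 + 0.0563×9/12 = 1.042225.
So the MXN growth factor = 1.0099746.
(1.0099746 − 1)/T = 0.013299, i.e. 1.33%.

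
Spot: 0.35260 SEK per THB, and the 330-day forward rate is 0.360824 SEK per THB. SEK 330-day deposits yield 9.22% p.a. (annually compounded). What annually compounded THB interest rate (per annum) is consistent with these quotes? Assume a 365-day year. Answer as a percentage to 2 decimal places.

6.47%

T = 330/365 years.
CIP gives F = S · g_SEK/g_THB, so g_SEK/g_THB = 0.360824/0.3526 = 1.0233239.
SEK growth factor: (1 + 0.0922)^(330/365) = 1.0830023.
So the THB growth factor = 1.0583182.
r = 1.0583182^(365/330) − 1 = 0.064700 → 6.47%.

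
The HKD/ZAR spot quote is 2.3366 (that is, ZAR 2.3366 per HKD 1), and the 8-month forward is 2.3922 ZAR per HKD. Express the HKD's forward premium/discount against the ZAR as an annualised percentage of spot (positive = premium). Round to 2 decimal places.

T = 8/12 years.
HKD trades forward at +2.37953% vs spot over the period.
Per annum: 0.0237953 / (8/12) = 0.035693 = 3.57%.

+3.57%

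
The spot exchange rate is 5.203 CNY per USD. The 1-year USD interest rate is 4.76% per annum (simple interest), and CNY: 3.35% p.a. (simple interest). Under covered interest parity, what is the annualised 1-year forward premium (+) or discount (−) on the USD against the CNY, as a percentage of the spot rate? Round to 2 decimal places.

T = 1 year.
No-arbitrage forward: 5.203 × 1.033500 / 1.047600 = 5.132971 CNY/USD.
(F − S)/S ÷ T = (5.132971 − 5.203)/5.203/1 = -0.013459 → -1.35%.

-1.35%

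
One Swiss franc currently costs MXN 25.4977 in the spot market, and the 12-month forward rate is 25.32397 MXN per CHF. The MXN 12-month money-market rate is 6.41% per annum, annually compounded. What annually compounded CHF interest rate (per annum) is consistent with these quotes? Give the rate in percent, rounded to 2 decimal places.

T = 1 year.
CIP gives F = S · g_MXN/g_CHF, so g_MXN/g_CHF = 25.32397/25.4977 = 0.9931864.
MXN growth factor: (1 + 0.0641)^1 = 1.064100.
Hence g_CHF = 1.0714001.
r = 1.0714001^(1/1) − 1 = 0.071400 → 7.14%.

7.14%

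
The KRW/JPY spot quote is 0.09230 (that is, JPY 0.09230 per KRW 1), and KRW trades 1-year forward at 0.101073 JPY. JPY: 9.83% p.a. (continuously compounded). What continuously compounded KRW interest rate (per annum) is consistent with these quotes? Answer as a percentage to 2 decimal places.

T = 1 year.
CIP gives F = S · g_JPY/g_KRW, so g_JPY/g_KRW = 0.101073/0.0923 = 1.0950488.
JPY growth factor: e^(0.0983×1) = 1.1032937.
So the KRW growth factor = 1.0075293.
Take logs: ln 1.0075293 / 1 = 0.007501, so 0.75%.

0.75%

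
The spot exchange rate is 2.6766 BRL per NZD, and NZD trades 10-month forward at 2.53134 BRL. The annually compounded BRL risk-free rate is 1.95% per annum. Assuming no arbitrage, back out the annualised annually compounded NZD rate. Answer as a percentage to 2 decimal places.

9.01%

T = 10/12 years.
CIP gives F = S · g_BRL/g_NZD, so g_BRL/g_NZD = 2.53134/2.6766 = 0.9457297.
The BRL side grows by (1 + 0.0195)^(10/12) = 1.0162238.
So the NZD growth factor = 1.0745394.
r = 1.0745394^(12/10) − 1 = 0.090101 → 9.01%.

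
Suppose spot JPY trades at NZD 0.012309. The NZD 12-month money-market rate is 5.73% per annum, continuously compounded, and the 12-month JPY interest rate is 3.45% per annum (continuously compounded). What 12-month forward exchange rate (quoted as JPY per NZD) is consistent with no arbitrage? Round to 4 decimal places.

79.4100

T = 1 year.
NZD growth factor: e^(0.0573×1) = 1.05897345.
Growth of 1 JPY over T: e^(0.0345×1) = 1.03510203.
Forward (NZD per JPY) = 0.012309 × 1.05897345 / 1.03510203 = 0.012592869.
Invert for JPY per NZD: 1 / 0.012592869 = 79.4100.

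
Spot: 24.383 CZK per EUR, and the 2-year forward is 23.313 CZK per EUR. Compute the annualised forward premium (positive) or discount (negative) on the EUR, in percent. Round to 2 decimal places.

T = 2 years.
Period premium: (23.313 − 24.383)/24.383 = -0.0438830.
Annualise by dividing by T: -0.0438830 / 2 = -0.021941 → -2.19%.

-2.19%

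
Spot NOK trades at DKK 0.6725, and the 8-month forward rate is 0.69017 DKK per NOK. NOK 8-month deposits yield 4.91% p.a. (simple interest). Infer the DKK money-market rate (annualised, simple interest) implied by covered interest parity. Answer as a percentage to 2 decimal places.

T = 8/12 years.
F/S = 0.69017/0.6725 = 1.0262751 = (growth of DKK) / (growth of NOK).
NOK growth factor: 1 + 0.0491×8/12 = 1.0327333.
Hence g_DKK = 1.0598685.
r = (1.0598685 − 1)/(8/12) = 0.089803 → 8.98%.

8.98%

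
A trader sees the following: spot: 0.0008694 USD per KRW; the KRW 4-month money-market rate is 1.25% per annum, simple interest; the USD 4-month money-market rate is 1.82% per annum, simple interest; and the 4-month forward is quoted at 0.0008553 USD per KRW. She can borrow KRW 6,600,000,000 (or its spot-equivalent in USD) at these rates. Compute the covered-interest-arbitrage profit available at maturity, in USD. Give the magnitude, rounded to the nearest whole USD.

USD 104,350

T = 4/12 years.
Route A — deposit KRW, sell forward: 6,600,000,000 × 1.004166667 × 0.0008553 = USD 5,668,500.75.
Route B — convert at spot, deposit USD: 6,600,000,000 × 0.0008694 × 1.006066667 = USD 5,772,850.78.
The quoted forward undervalues KRW, so borrow KRW, convert to USD at spot, deposit the USD at 1.82%, and buy KRW forward at 0.0008553 to cover the loan.
The gap between the two covered legs is USD 104,350.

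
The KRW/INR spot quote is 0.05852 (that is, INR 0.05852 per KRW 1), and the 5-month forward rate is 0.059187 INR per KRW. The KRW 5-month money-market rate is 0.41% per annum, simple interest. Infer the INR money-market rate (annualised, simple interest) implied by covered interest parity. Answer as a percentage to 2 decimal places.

3.15%

T = 5/12 years.
F/S = 0.059187/0.05852 = 1.0113978 = (growth of INR) / (growth of KRW).
KRW growth factor: 1 + 0.0041×5/12 = 1.0017083.
That pins the INR growth at 1.0131256.
r = (1.0131256 − 1)/(5/12) = 0.031501 → 3.15%.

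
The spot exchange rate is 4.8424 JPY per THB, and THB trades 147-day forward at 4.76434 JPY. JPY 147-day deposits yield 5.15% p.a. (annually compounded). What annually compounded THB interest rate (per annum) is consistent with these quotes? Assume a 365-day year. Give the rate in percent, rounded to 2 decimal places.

T = 147/365 years.
CIP gives F = S · g_JPY/g_THB, so g_JPY/g_THB = 4.76434/4.8424 = 0.9838799.
JPY growth factor: (1 + 0.0515)^(147/365) = 1.0204306.
So the THB growth factor = 1.0371496.
Annualise: 1.0371496^(365/147) − 1 = 0.094798 = 9.48%.

9.48%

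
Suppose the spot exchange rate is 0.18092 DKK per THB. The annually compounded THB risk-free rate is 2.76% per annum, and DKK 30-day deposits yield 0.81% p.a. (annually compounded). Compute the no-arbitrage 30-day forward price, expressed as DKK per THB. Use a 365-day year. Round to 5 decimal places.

T = 30/365 years.
Growth of 1 DKK over T: (1 + 0.0081)^(30/365) = 1.0006633.
THB growth factor: (1 + 0.0276)^(30/365) = 1.0022403.
CIP: F = S · (grow DKK)/(grow THB) = 0.18092 × 1.0006633/1.0022403 = 0.1806353 DKK per THB.

0.18064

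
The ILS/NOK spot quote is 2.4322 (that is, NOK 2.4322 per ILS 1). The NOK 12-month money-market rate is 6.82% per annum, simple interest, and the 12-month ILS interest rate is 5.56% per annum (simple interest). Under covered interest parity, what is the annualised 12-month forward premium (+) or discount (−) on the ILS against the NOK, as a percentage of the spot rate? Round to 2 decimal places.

+1.19%

T = 1 year.
CIP forward (NOK per ILS) = 2.4322 × 1.068200/1.055600 = 2.4612316.
Annualised premium = (F − S)/S × (1/T) = (2.4612316 − 2.4322)/2.4322 ÷ 1 = 1.19%.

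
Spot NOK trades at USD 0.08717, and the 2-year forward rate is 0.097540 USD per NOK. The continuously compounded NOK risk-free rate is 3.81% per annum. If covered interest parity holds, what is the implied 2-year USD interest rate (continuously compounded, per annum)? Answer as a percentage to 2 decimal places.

T = 2 years.
By CIP, F/S equals the USD-to-NOK growth ratio: 0.09754/0.08717 = 1.1189629.
The NOK side grows by e^(0.0381×2) = 1.0791784.
So the USD growth factor = 1.2075606.
Take logs: ln 1.2075606 / 2 = 0.094301, so 9.43%.

9.43%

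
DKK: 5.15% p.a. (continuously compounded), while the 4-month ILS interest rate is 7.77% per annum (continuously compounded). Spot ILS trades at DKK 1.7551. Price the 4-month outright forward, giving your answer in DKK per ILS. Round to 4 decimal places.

T = 4/12 years.
DKK growth factor: e^(0.0515×4/12) = 1.0173149.
ILS accumulates by e^(0.0777×4/12) = 1.0262383.
CIP: F = S · (grow DKK)/(grow ILS) = 1.7551 × 1.0173149/1.0262383 = 1.739839 DKK per ILS.

1.7398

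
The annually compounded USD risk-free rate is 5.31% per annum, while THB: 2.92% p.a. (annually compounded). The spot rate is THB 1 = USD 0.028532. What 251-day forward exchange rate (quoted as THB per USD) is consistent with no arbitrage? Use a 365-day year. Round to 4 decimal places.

34.4994

T = 251/365 years.
USD growth factor: (1 + 0.0531)^(251/365) = 1.03621937.
THB growth factor: (1 + 0.0292)^(251/365) = 1.01998959.
So F = 0.028532 × 1.03621937 / 1.01998959 = 0.028985993 (USD/THB).
Quoted the other way: 1/0.028985993 = 34.4994 THB per USD.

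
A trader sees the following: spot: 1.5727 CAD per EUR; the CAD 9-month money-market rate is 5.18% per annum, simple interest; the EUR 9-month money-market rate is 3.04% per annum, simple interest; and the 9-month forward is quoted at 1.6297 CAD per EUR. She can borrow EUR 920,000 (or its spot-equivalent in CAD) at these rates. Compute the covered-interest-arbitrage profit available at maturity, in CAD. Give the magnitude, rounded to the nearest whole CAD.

T = 9/12 years.
Invest the EUR and cover forward: 920,000 × 1.022800 × 1.6297 = CAD 1,533,508.59.
Convert at spot and invest in CAD: 920,000 × 1.5727 × 1.038850 = CAD 1,503,095.44.
The quoted forward overvalues EUR, so borrow CAD, buy EUR at spot, deposit the EUR at 3.04%, and sell the proceeds forward at 1.6297.
Profit = 1,533,508.59 − 1,503,095.44 = CAD 30,413.

CAD 30,413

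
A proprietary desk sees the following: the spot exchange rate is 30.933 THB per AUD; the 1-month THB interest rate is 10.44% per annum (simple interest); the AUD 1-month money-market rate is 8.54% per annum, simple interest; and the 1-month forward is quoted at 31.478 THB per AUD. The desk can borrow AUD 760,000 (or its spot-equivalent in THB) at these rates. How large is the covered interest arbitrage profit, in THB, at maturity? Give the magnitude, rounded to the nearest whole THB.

T = 1/12 years.
Keep in AUD, deliver into the forward: 760,000·1.0071166667·31.478 = THB 24,093,534.01.
Swap to THB now, deposit: 760,000·30.933·1.008700 = THB 23,713,609.00.
The quoted forward overvalues AUD, so borrow THB, buy AUD at spot, deposit the AUD at 8.54%, and sell the proceeds forward at 31.478.
The gap between the two covered legs is THB 379,925.

THB 379,925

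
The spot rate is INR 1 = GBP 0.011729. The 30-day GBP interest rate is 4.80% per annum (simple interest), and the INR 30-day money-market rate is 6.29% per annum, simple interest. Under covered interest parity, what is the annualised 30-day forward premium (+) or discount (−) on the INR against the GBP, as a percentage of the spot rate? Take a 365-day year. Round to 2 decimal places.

T = 30/365 years.
CIP forward (GBP per INR) = 0.011729 × 1.0039452/1.0051699 = 0.011714709.
(F − S)/S ÷ T = (0.011714709 − 0.011729)/0.011729/(30/365) = -0.014824 → -1.48%.

-1.48%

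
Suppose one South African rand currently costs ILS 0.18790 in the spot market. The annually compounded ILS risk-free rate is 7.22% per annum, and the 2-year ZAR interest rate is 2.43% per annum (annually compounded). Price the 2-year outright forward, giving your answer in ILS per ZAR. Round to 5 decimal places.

T = 2 years.
Growth of 1 ILS over T: (1 + 0.0722)^2 = 1.1496128.
ZAR accumulates by (1 + 0.0243)^2 = 1.0491905.
So F = 0.1879 × 1.1496128 / 1.0491905 = 0.2058847 (ILS/ZAR).

0.20588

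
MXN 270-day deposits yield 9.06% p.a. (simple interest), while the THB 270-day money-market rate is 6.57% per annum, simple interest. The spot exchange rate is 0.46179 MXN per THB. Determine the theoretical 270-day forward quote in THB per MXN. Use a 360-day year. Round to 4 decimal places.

T = 270/360 years.
MXN growth factor: 1 + 0.0906×270/360 = 1.067950.
Growth of 1 THB over T: 1 + 0.0657×270/360 = 1.049275.
Forward (MXN per THB) = 0.46179 × 1.067950 / 1.049275 = 0.4700089.
Invert for THB per MXN: 1 / 0.4700089 = 2.1276.

2.1276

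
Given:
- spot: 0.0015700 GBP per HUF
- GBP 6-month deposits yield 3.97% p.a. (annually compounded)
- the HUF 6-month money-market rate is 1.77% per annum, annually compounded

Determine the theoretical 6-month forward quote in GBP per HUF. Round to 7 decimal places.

0.0015869

T = 6/12 years.
GBP accumulates by (1 + 0.0397)^(6/12) = 1.0196568.
HUF growth factor: (1 + 0.0177)^(6/12) = 1.0088112.
Forward (GBP per HUF) = 0.00157 × 1.0196568 / 1.0088112 = 0.001586879.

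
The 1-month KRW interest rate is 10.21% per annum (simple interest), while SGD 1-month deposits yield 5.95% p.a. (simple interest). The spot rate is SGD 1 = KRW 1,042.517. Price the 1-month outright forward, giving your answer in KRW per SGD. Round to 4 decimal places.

1046.1997

T = 1/12 years.
KRW growth factor: 1 + 0.1021×1/12 = 1.0085083333.
Growth of 1 SGD over T: 1 + 0.0595×1/12 = 1.0049583333.
Forward (KRW per SGD) = 1042.517 × 1.0085083333 / 1.0049583333 = 1046.199675.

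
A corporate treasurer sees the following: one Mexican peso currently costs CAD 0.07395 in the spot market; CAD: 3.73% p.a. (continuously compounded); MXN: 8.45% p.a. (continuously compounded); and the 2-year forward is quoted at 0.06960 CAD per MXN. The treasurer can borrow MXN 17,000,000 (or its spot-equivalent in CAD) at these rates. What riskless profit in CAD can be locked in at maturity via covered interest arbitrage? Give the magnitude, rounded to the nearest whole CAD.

T = 2 years.
Route A — deposit MXN, sell forward: 17,000,000 × 1.184120139 × 0.06960 = CAD 1,401,050.95.
Route B — convert at spot, deposit CAD: 17,000,000 × 0.07395 × 1.077453083 = CAD 1,354,520.14.
The quoted forward overvalues MXN, so borrow CAD, buy MXN at spot, deposit the MXN at 8.45%, and sell the proceeds forward at 0.06960.
Arbitrage profit = |1,401,050.95 − 1,354,520.14| = CAD 46,531.

CAD 46,531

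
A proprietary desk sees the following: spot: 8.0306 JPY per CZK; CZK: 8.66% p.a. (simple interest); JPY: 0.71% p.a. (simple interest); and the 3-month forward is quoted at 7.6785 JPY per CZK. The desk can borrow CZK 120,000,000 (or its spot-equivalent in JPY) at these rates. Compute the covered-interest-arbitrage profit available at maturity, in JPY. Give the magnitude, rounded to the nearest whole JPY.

JPY 24,013,775

T = 3/12 years.
Keep in CZK, deliver into the forward: 120,000,000·1.021650·7.6785 = JPY 941,368,743.00.
Swap to JPY now, deposit: 120,000,000·8.0306·1.001775 = JPY 965,382,517.80.
The quoted forward undervalues CZK, so borrow CZK, convert to JPY at spot, deposit the JPY at 0.71%, and buy CZK forward at 7.6785 to cover the loan.
Arbitrage profit = |941,368,743.00 − 965,382,517.80| = JPY 24,013,775.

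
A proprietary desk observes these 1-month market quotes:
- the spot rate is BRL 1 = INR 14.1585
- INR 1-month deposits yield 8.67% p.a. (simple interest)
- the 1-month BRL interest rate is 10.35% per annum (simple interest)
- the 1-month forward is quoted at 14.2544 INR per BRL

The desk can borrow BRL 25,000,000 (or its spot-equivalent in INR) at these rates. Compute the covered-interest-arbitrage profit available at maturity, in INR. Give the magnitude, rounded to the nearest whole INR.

T = 1/12 years.
Keep in BRL, deliver into the forward: 25,000,000·1.008625·14.2544 = INR 359,433,605.00.
Swap to INR now, deposit: 25,000,000·14.1585·1.007225 = INR 356,519,879.06.
The quoted forward overvalues BRL, so borrow INR, buy BRL at spot, deposit the BRL at 10.35%, and sell the proceeds forward at 14.2544.
Profit = 359,433,605.00 − 356,519,879.06 = INR 2,913,726.

INR 2,913,726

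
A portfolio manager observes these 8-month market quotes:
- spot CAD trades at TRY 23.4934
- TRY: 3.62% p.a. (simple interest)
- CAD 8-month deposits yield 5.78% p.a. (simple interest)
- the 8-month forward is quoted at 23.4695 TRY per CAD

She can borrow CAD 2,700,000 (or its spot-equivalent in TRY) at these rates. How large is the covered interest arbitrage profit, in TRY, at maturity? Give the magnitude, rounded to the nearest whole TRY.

TRY 846,407

T = 8/12 years.
Invest the CAD and cover forward: 2,700,000 × 1.0385333333 × 23.4695 = TRY 65,809,416.78.
Convert at spot and invest in TRY: 2,700,000 × 23.4934 × 1.0241333333 = TRY 64,963,009.94.
The quoted forward overvalues CAD, so borrow TRY, buy CAD at spot, deposit the CAD at 5.78%, and sell the proceeds forward at 23.4695.
Profit = 65,809,416.78 − 64,963,009.94 = TRY 846,407.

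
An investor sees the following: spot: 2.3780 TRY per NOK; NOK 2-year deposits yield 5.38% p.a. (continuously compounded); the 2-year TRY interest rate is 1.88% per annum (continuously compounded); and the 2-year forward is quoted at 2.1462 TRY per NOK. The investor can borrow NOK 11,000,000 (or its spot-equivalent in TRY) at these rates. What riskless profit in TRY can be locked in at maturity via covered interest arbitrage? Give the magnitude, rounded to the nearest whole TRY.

T = 2 years.
Route A — deposit NOK, sell forward: 11,000,000 × 1.1136022154 × 2.1462 = TRY 26,290,143.82.
Route B — convert at spot, deposit TRY: 11,000,000 × 2.3780 × 1.0383158235 = TRY 27,160,265.31.
The quoted forward undervalues NOK, so borrow NOK, convert to TRY at spot, deposit the TRY at 1.88%, and buy NOK forward at 2.1462 to cover the loan.
Arbitrage profit = |26,290,143.82 − 27,160,265.31| = TRY 870,121.

TRY 870,121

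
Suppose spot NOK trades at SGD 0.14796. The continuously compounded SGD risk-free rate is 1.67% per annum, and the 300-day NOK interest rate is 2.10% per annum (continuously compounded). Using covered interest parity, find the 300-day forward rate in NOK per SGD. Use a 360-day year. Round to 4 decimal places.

6.7828

T = 300/360 years.
SGD growth factor: e^(0.0167×300/360) = 1.014014.
NOK growth factor: e^(0.0210×300/360) = 1.017654.
So F = 0.14796 × 1.014014 / 1.017654 = 0.1474308 (SGD/NOK).
Invert for NOK per SGD: 1 / 0.1474308 = 6.7828.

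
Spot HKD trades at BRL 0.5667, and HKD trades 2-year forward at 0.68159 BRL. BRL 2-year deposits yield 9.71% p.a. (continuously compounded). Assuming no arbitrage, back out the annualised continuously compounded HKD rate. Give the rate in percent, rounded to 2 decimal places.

0.48%

T = 2 years.
F/S = 0.68159/0.5667 = 1.2027351 = (growth of BRL) / (growth of HKD).
The BRL side grows by e^(0.0971×2) = 1.2143391.
That pins the HKD growth at 1.009648.
Take logs: ln 1.009648 / 2 = 0.004801, so 0.48%.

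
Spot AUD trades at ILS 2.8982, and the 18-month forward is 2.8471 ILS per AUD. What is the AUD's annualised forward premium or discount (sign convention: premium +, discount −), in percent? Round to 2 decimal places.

T = 18/12 years.
AUD trades forward at -1.76316% vs spot over the period.
×(1/T) gives -1.18% p.a.

-1.18%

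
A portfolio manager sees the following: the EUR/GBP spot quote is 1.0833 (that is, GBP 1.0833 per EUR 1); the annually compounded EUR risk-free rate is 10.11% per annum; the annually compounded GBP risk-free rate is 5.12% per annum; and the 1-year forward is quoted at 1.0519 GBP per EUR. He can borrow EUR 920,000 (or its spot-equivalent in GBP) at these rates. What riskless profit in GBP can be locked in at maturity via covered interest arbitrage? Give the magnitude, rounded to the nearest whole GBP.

T = 1 year.
Route A — deposit EUR, sell forward: 920,000 × 1.101100 × 1.0519 = GBP 1,065,587.32.
Route B — convert at spot, deposit GBP: 920,000 × 1.0833 × 1.051200 = GBP 1,047,663.76.
The quoted forward overvalues EUR, so borrow GBP, buy EUR at spot, deposit the EUR at 10.11%, and sell the proceeds forward at 1.0519.
Arbitrage profit = |1,065,587.32 − 1,047,663.76| = GBP 17,924.

GBP 17,924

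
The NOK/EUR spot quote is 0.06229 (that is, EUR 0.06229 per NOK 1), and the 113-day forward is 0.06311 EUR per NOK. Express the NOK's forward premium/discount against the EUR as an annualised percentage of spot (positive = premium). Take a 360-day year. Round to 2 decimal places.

+4.19%

T = 113/360 years.
(F − S)/S = (0.06311 − 0.06229)/0.06229 = 0.0131642.
Per annum: 0.0131642 / (113/360) = 0.041939 = 4.19%.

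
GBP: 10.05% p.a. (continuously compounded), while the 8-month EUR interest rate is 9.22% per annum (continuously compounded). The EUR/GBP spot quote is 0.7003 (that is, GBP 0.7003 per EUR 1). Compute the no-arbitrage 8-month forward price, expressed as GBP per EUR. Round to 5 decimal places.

T = 8/12 years.
GBP accumulates by e^(0.1005×8/12) = 1.0692955.
EUR growth factor: e^(0.0922×8/12) = 1.063395.
Forward (GBP per EUR) = 0.7003 × 1.0692955 / 1.063395 = 0.7041858.

0.70419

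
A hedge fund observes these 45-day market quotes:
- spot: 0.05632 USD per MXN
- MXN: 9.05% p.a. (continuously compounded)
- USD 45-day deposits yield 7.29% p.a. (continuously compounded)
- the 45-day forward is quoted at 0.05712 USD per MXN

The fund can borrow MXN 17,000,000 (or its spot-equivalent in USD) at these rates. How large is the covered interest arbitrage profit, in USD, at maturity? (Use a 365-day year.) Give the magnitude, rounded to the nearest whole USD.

USD 15,851

T = 45/365 years.
Invest the MXN and cover forward: 17,000,000 × 1.01122001 × 0.05712 = USD 981,935.08.
Convert at spot and invest in USD: 17,000,000 × 0.05632 × 1.00902818 = USD 966,083.94.
The quoted forward overvalues MXN, so borrow USD, buy MXN at spot, deposit the MXN at 9.05%, and sell the proceeds forward at 0.05712.
The gap between the two covered legs is USD 15,851.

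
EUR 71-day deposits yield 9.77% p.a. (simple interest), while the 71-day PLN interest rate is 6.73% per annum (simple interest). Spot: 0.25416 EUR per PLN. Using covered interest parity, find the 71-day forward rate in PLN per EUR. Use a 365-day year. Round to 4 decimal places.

T = 71/365 years.
EUR accumulates by 1 + 0.0977×71/365 = 1.0190047.
Growth of 1 PLN over T: 1 + 0.0673×71/365 = 1.0130912.
Forward (EUR per PLN) = 0.25416 × 1.0190047 / 1.0130912 = 0.2556436.
Quoted the other way: 1/0.2556436 = 3.9117 PLN per EUR.

3.9117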